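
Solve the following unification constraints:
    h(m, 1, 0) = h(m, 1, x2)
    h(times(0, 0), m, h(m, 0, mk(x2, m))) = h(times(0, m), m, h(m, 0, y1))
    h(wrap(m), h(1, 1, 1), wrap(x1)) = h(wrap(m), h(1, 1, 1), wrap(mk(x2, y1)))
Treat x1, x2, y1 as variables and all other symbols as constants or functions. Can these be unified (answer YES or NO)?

Decompose h/3: m = m,  1 = 1,  0 = x2.
Delete trivial equation m = m.
Delete trivial equation 1 = 1.
Bind x2 := 0; substituting into the remaining equations gives: h(times(0, 0), m, h(m, 0, mk(0, m))) = h(times(0, m), m, h(m, 0, y1)),  h(wrap(m), h(1, 1, 1), wrap(x1)) = h(wrap(m), h(1, 1, 1), wrap(mk(0, y1))).
Decompose h/3: times(0, 0) = times(0, m),  m = m,  h(m, 0, mk(0, m)) = h(m, 0, y1).
Decompose times/2: 0 = 0,  0 = m.
Delete trivial equation 0 = 0.
Clash: constants 0 and m differ; no unifier exists.

NO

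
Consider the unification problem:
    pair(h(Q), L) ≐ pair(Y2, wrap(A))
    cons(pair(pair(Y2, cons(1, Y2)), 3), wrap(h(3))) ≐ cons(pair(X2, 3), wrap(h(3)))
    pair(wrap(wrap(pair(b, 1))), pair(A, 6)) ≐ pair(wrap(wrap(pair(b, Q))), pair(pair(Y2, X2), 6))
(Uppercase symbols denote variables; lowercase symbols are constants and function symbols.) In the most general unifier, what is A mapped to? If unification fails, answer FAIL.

Decompose pair/2: h(Q) ≐ Y2,  L ≐ wrap(A).
Bind Y2 := h(Q); substituting into the 2 remaining equations that mention Y2 gives: cons(pair(pair(h(Q), cons(1, h(Q))), 3), wrap(h(3))) ≐ cons(pair(X2, 3), wrap(h(3))),  pair(wrap(wrap(pair(b, 1))), pair(A, 6)) ≐ pair(wrap(wrap(pair(b, Q))), pair(pair(h(Q), X2), 6)).
Bind L := wrap(A); no other remaining equation mentions L.
Decompose cons/2: pair(pair(h(Q), cons(1, h(Q))), 3) ≐ pair(X2, 3),  wrap(h(3)) ≐ wrap(h(3)).
Decompose pair/2: pair(h(Q), cons(1, h(Q))) ≐ X2,  3 ≐ 3.
Bind X2 := pair(h(Q), cons(1, h(Q))); substituting into the one remaining equation that mentions X2 gives: pair(wrap(wrap(pair(b, 1))), pair(A, 6)) ≐ pair(wrap(wrap(pair(b, Q))), pair(pair(h(Q), pair(h(Q), cons(1, h(Q)))), 6)).
Delete trivial equation 3 ≐ 3.
Delete trivial equation wrap(h(3)) ≐ wrap(h(3)).
Decompose pair/2: wrap(wrap(pair(b, 1))) ≐ wrap(wrap(pair(b, Q))),  pair(A, 6) ≐ pair(pair(h(Q), pair(h(Q), cons(1, h(Q)))), 6).
Decompose wrap/1: wrap(pair(b, 1)) ≐ wrap(pair(b, Q)).
Decompose wrap/1: pair(b, 1) ≐ pair(b, Q).
Decompose pair/2: b ≐ b,  1 ≐ Q.
Delete trivial equation b ≐ b.
Bind Q := 1; substituting into the remaining equation gives: pair(A, 6) ≐ pair(pair(h(1), pair(h(1), cons(1, h(1)))), 6). Substituting into the earlier bindings gives Y2 := h(1), X2 := pair(h(1), cons(1, h(1))).
Decompose pair/2: A ≐ pair(h(1), pair(h(1), cons(1, h(1)))),  6 ≐ 6.
Bind A := pair(h(1), pair(h(1), cons(1, h(1)))); no other remaining equation mentions A. Substituting into the earlier binding gives L := wrap(pair(h(1), pair(h(1), cons(1, h(1))))).
Delete trivial equation 6 ≐ 6.
MGU = { Y2 := h(1), L := wrap(pair(h(1), pair(h(1), cons(1, h(1))))), X2 := pair(h(1), cons(1, h(1))), Q := 1, A := pair(h(1), pair(h(1), cons(1, h(1)))) }, so A := pair(h(1), pair(h(1), cons(1, h(1)))).

pair(h(1), pair(h(1), cons(1, h(1))))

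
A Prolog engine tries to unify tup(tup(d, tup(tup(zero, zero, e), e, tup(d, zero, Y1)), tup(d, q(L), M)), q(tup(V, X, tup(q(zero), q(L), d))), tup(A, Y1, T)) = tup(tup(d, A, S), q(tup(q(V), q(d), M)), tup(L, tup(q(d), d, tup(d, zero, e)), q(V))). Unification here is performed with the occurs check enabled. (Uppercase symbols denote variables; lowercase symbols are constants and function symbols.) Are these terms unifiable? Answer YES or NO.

NO

Decompose tup/3: tup(d, tup(tup(zero, zero, e), e, tup(d, zero, Y1)), tup(d, q(L), M)) = tup(d, A, S),  q(tup(V, X, tup(q(zero), q(L), d))) = q(tup(q(V), q(d), M)),  tup(A, Y1, T) = tup(L, tup(q(d), d, tup(d, zero, e)), q(V)).
Decompose tup/3: d = d,  tup(tup(zero, zero, e), e, tup(d, zero, Y1)) = A,  tup(d, q(L), M) = S.
Delete trivial equation d = d.
Bind A := tup(tup(zero, zero, e), e, tup(d, zero, Y1)); substituting into the one remaining equation that mentions A gives: tup(tup(tup(zero, zero, e), e, tup(d, zero, Y1)), Y1, T) = tup(L, tup(q(d), d, tup(d, zero, e)), q(V)).
Bind S := tup(d, q(L), M); no other remaining equation mentions S.
Decompose q/1: tup(V, X, tup(q(zero), q(L), d)) = tup(q(V), q(d), M).
Decompose tup/3: V = q(V),  X = q(d),  tup(q(zero), q(L), d) = M.
Occurs check fails: V occurs in q(V); the equation V = q(V) has no finite solution.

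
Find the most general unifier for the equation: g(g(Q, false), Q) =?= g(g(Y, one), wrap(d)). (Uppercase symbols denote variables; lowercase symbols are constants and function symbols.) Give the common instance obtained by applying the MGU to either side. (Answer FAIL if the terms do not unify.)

Decompose g/2: g(Q, false) =?= g(Y, one),  Q =?= wrap(d).
Decompose g/2: Q =?= Y,  false =?= one.
Bind Q := Y; substituting into the one remaining equation that mentions Q gives: Y =?= wrap(d).
Clash: constants false and one differ; no unifier exists.

FAIL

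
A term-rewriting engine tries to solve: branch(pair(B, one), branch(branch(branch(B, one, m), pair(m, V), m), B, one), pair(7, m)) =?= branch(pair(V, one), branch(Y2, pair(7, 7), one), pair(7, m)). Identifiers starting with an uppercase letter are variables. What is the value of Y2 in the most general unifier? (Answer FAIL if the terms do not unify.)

branch(branch(pair(7, 7), one, m), pair(m, pair(7, 7)), m)

Decompose branch/3: pair(B, one) =?= pair(V, one),  branch(branch(branch(B, one, m), pair(m, V), m), B, one) =?= branch(Y2, pair(7, 7), one),  pair(7, m) =?= pair(7, m).
Decompose pair/2: B =?= V,  one =?= one.
Bind B := V; substituting into the one remaining equation that mentions B gives: branch(branch(branch(V, one, m), pair(m, V), m), V, one) =?= branch(Y2, pair(7, 7), one).
Delete trivial equation one =?= one.
Decompose branch/3: branch(branch(V, one, m), pair(m, V), m) =?= Y2,  V =?= pair(7, 7),  one =?= one.
Bind Y2 := branch(branch(V, one, m), pair(m, V), m); no other remaining equation mentions Y2.
Bind V := pair(7, 7); no other remaining equation mentions V. Substituting into the earlier bindings gives B := pair(7, 7), Y2 := branch(branch(pair(7, 7), one, m), pair(m, pair(7, 7)), m).
Delete trivial equation one =?= one.
Delete trivial equation pair(7, m) =?= pair(7, m).
MGU = { B ↦ pair(7, 7), Y2 ↦ branch(branch(pair(7, 7), one, m), pair(m, pair(7, 7)), m), V ↦ pair(7, 7) }, so Y2 ↦ branch(branch(pair(7, 7), one, m), pair(m, pair(7, 7)), m).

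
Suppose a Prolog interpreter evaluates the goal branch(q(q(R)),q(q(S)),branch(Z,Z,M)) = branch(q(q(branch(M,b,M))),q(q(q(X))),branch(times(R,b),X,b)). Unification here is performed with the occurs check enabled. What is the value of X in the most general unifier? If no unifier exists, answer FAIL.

Decompose branch/3: q(q(R)) = q(q(branch(M,b,M))),  q(q(S)) = q(q(q(X))),  branch(Z,Z,M) = branch(times(R,b),X,b).
Decompose q/1: q(R) = q(branch(M,b,M)).
Decompose q/1: R = branch(M,b,M).
Bind R := branch(M,b,M); substituting into the one remaining equation that mentions R gives: branch(Z,Z,M) = branch(times(branch(M,b,M),b),X,b).
Decompose q/1: q(S) = q(q(X)).
Decompose q/1: S = q(X).
Bind S := q(X); no other remaining equation mentions S.
Decompose branch/3: Z = times(branch(M,b,M),b),  Z = X,  M = b.
Bind Z := times(branch(M,b,M),b); substituting into the one remaining equation that mentions Z gives: times(branch(M,b,M),b) = X.
Bind X := times(branch(M,b,M),b); no other remaining equation mentions X. Substituting into the earlier binding gives S := q(times(branch(M,b,M),b)).
Bind M := b. Substituting into the earlier bindings gives R := branch(b,b,b), S := q(times(branch(b,b,b),b)), Z := times(branch(b,b,b),b), X := times(branch(b,b,b),b).
MGU = { R -> branch(b,b,b), S -> q(times(branch(b,b,b),b)), Z -> times(branch(b,b,b),b), X -> times(branch(b,b,b),b), M -> b }, so X -> times(branch(b,b,b),b).

times(branch(b,b,b),b)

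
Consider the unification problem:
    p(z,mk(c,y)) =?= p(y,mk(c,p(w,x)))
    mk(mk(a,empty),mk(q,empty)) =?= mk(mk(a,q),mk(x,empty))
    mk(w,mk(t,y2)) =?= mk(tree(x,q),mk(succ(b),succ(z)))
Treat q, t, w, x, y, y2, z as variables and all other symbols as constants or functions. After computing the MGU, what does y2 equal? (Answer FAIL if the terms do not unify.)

Decompose p/2: z =?= y,  mk(c,y) =?= mk(c,p(w,x)).
Bind z := y; substituting into the one remaining equation that mentions z gives: mk(w,mk(t,y2)) =?= mk(tree(x,q),mk(succ(b),succ(y))).
Decompose mk/2: c =?= c,  y =?= p(w,x).
Delete trivial equation c =?= c.
Bind y := p(w,x); substituting into the one remaining equation that mentions y gives: mk(w,mk(t,y2)) =?= mk(tree(x,q),mk(succ(b),succ(p(w,x)))). Substituting into the earlier binding gives z := p(w,x).
Decompose mk/2: mk(a,empty) =?= mk(a,q),  mk(q,empty) =?= mk(x,empty).
Decompose mk/2: a =?= a,  empty =?= q.
Delete trivial equation a =?= a.
Bind q := empty; substituting into the remaining equations gives: mk(empty,empty) =?= mk(x,empty),  mk(w,mk(t,y2)) =?= mk(tree(x,empty),mk(succ(b),succ(p(w,x)))).
Decompose mk/2: empty =?= x,  empty =?= empty.
Bind x := empty; substituting into the one remaining equation that mentions x gives: mk(w,mk(t,y2)) =?= mk(tree(empty,empty),mk(succ(b),succ(p(w,empty)))). Substituting into the earlier bindings gives z := p(w,empty), y := p(w,empty).
Delete trivial equation empty =?= empty.
Decompose mk/2: w =?= tree(empty,empty),  mk(t,y2) =?= mk(succ(b),succ(p(w,empty))).
Bind w := tree(empty,empty); substituting into the remaining equation gives: mk(t,y2) =?= mk(succ(b),succ(p(tree(empty,empty),empty))). Substituting into the earlier bindings gives z := p(tree(empty,empty),empty), y := p(tree(empty,empty),empty).
Decompose mk/2: t =?= succ(b),  y2 =?= succ(p(tree(empty,empty),empty)).
Bind t := succ(b); no other remaining equation mentions t.
Bind y2 := succ(p(tree(empty,empty),empty)).
MGU = { z -> p(tree(empty,empty),empty), y -> p(tree(empty,empty),empty), q -> empty, x -> empty, w -> tree(empty,empty), t -> succ(b), y2 -> succ(p(tree(empty,empty),empty)) }, so y2 -> succ(p(tree(empty,empty),empty)).

succ(p(tree(empty,empty),empty))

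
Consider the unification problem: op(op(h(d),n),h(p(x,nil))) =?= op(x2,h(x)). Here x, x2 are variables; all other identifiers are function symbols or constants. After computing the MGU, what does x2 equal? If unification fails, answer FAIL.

FAIL

Decompose op/2: op(h(d),n) =?= x2,  h(p(x,nil)) =?= h(x).
Bind x2 := op(h(d),n); no other remaining equation mentions x2.
Decompose h/1: p(x,nil) =?= x.
Occurs check fails: x occurs in p(x,nil); the equation x =?= p(x,nil) has no finite solution.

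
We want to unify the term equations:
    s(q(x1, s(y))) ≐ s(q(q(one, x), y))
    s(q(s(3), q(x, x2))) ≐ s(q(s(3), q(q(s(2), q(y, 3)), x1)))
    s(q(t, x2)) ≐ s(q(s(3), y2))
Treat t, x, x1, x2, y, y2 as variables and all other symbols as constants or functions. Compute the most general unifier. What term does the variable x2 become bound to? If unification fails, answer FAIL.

Decompose s/1: q(x1, s(y)) ≐ q(q(one, x), y).
Decompose q/2: x1 ≐ q(one, x),  s(y) ≐ y.
Bind x1 := q(one, x); substituting into the one remaining equation that mentions x1 gives: s(q(s(3), q(x, x2))) ≐ s(q(s(3), q(q(s(2), q(y, 3)), q(one, x)))).
Occurs check fails: y occurs in s(y); the equation y ≐ s(y) has no finite solution.

FAIL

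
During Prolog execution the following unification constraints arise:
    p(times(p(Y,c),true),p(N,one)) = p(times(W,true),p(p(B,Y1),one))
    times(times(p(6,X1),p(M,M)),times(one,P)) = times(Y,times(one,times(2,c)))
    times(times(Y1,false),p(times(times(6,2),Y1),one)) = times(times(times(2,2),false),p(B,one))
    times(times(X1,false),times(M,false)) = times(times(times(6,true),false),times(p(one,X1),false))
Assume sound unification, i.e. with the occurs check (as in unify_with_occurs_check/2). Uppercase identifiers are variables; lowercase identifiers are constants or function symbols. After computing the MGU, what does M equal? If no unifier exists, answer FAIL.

Decompose p/2: times(p(Y,c),true) = times(W,true),  p(N,one) = p(p(B,Y1),one).
Decompose times/2: p(Y,c) = W,  true = true.
Bind W := p(Y,c); no other remaining equation mentions W.
Delete trivial equation true = true.
Decompose p/2: N = p(B,Y1),  one = one.
Bind N := p(B,Y1); no other remaining equation mentions N.
Delete trivial equation one = one.
Decompose times/2: times(p(6,X1),p(M,M)) = Y,  times(one,P) = times(one,times(2,c)).
Bind Y := times(p(6,X1),p(M,M)); no other remaining equation mentions Y. Substituting into the earlier binding gives W := p(times(p(6,X1),p(M,M)),c).
Decompose times/2: one = one,  P = times(2,c).
Delete trivial equation one = one.
Bind P := times(2,c); no other remaining equation mentions P.
Decompose times/2: times(Y1,false) = times(times(2,2),false),  p(times(times(6,2),Y1),one) = p(B,one).
Decompose times/2: Y1 = times(2,2),  false = false.
Bind Y1 := times(2,2); substituting into the one remaining equation that mentions Y1 gives: p(times(times(6,2),times(2,2)),one) = p(B,one). Substituting into the earlier binding gives N := p(B,times(2,2)).
Delete trivial equation false = false.
Decompose p/2: times(times(6,2),times(2,2)) = B,  one = one.
Bind B := times(times(6,2),times(2,2)); no other remaining equation mentions B. Substituting into the earlier binding gives N := p(times(times(6,2),times(2,2)),times(2,2)).
Delete trivial equation one = one.
Decompose times/2: times(X1,false) = times(times(6,true),false),  times(M,false) = times(p(one,X1),false).
Decompose times/2: X1 = times(6,true),  false = false.
Bind X1 := times(6,true); substituting into the one remaining equation that mentions X1 gives: times(M,false) = times(p(one,times(6,true)),false). Substituting into the earlier bindings gives W := p(times(p(6,times(6,true)),p(M,M)),c), Y := times(p(6,times(6,true)),p(M,M)).
Delete trivial equation false = false.
Decompose times/2: M = p(one,times(6,true)),  false = false.
Bind M := p(one,times(6,true)); no other remaining equation mentions M. Substituting into the earlier bindings gives W := p(times(p(6,times(6,true)),p(p(one,times(6,true)),p(one,times(6,true)))),c), Y := times(p(6,times(6,true)),p(p(one,times(6,true)),p(one,times(6,true)))).
Delete trivial equation false = false.
MGU = { W -> p(times(p(6,times(6,true)),p(p(one,times(6,true)),p(one,times(6,true)))),c), N -> p(times(times(6,2),times(2,2)),times(2,2)), Y -> times(p(6,times(6,true)),p(p(one,times(6,true)),p(one,times(6,true)))), P -> times(2,c), Y1 -> times(2,2), B -> times(times(6,2),times(2,2)), X1 -> times(6,true), M -> p(one,times(6,true)) }, so M -> p(one,times(6,true)).

p(one,times(6,true))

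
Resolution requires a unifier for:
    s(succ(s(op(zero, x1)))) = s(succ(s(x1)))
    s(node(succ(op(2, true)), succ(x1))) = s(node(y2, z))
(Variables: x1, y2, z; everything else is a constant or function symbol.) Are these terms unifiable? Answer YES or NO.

NO

Decompose s/1: succ(s(op(zero, x1))) = succ(s(x1)).
Decompose succ/1: s(op(zero, x1)) = s(x1).
Decompose s/1: op(zero, x1) = x1.
Occurs check fails: x1 occurs in op(zero, x1); the equation x1 = op(zero, x1) has no finite solution.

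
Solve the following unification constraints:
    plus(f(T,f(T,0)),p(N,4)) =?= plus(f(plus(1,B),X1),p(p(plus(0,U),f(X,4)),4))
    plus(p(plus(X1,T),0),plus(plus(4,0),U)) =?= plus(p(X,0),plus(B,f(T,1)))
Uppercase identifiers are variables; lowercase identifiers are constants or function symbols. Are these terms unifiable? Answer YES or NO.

YES

Decompose plus/2: f(T,f(T,0)) =?= f(plus(1,B),X1),  p(N,4) =?= p(p(plus(0,U),f(X,4)),4).
Decompose f/2: T =?= plus(1,B),  f(T,0) =?= X1.
Bind T := plus(1,B); substituting into the 2 remaining equations that mention T gives: f(plus(1,B),0) =?= X1,  plus(p(plus(X1,plus(1,B)),0),plus(plus(4,0),U)) =?= plus(p(X,0),plus(B,f(plus(1,B),1))).
Bind X1 := f(plus(1,B),0); substituting into the one remaining equation that mentions X1 gives: plus(p(plus(f(plus(1,B),0),plus(1,B)),0),plus(plus(4,0),U)) =?= plus(p(X,0),plus(B,f(plus(1,B),1))).
Decompose p/2: N =?= p(plus(0,U),f(X,4)),  4 =?= 4.
Bind N := p(plus(0,U),f(X,4)); no other remaining equation mentions N.
Delete trivial equation 4 =?= 4.
Decompose plus/2: p(plus(f(plus(1,B),0),plus(1,B)),0) =?= p(X,0),  plus(plus(4,0),U) =?= plus(B,f(plus(1,B),1)).
Decompose p/2: plus(f(plus(1,B),0),plus(1,B)) =?= X,  0 =?= 0.
Bind X := plus(f(plus(1,B),0),plus(1,B)); no other remaining equation mentions X. Substituting into the earlier binding gives N := p(plus(0,U),f(plus(f(plus(1,B),0),plus(1,B)),4)).
Delete trivial equation 0 =?= 0.
Decompose plus/2: plus(4,0) =?= B,  U =?= f(plus(1,B),1).
Bind B := plus(4,0); substituting into the remaining equation gives: U =?= f(plus(1,plus(4,0)),1). Substituting into the earlier bindings gives T := plus(1,plus(4,0)), X1 := f(plus(1,plus(4,0)),0), N := p(plus(0,U),f(plus(f(plus(1,plus(4,0)),0),plus(1,plus(4,0))),4)), X := plus(f(plus(1,plus(4,0)),0),plus(1,plus(4,0))).
Bind U := f(plus(1,plus(4,0)),1). Substituting into the earlier binding gives N := p(plus(0,f(plus(1,plus(4,0)),1)),f(plus(f(plus(1,plus(4,0)),0),plus(1,plus(4,0))),4)).
No equations remain and no clash or occurs-check failure arose, so a unifier exists.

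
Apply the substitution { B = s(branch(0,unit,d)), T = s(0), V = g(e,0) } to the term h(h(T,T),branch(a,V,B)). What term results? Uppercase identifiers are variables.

h(h(s(0),s(0)),branch(a,g(e,0),s(branch(0,unit,d))))

Replace each occurrence of B with s(branch(0,unit,d)).
Replace each occurrence of T with s(0).
Replace each occurrence of V with g(e,0).
Result: h(h(s(0),s(0)),branch(a,g(e,0),s(branch(0,unit,d)))).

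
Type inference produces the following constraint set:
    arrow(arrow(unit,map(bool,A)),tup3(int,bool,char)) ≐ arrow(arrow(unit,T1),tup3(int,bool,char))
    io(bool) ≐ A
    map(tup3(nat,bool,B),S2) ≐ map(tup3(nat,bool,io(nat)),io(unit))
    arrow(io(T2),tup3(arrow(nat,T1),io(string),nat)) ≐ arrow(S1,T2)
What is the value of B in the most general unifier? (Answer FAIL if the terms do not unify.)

io(nat)

Decompose arrow/2: arrow(unit,map(bool,A)) ≐ arrow(unit,T1),  tup3(int,bool,char) ≐ tup3(int,bool,char).
Decompose arrow/2: unit ≐ unit,  map(bool,A) ≐ T1.
Delete trivial equation unit ≐ unit.
Bind T1 := map(bool,A); substituting into the one remaining equation that mentions T1 gives: arrow(io(T2),tup3(arrow(nat,map(bool,A)),io(string),nat)) ≐ arrow(S1,T2).
Delete trivial equation tup3(int,bool,char) ≐ tup3(int,bool,char).
Bind A := io(bool); substituting into the one remaining equation that mentions A gives: arrow(io(T2),tup3(arrow(nat,map(bool,io(bool))),io(string),nat)) ≐ arrow(S1,T2). Substituting into the earlier binding gives T1 := map(bool,io(bool)).
Decompose map/2: tup3(nat,bool,B) ≐ tup3(nat,bool,io(nat)),  S2 ≐ io(unit).
Decompose tup3/3: nat ≐ nat,  bool ≐ bool,  B ≐ io(nat).
Delete trivial equation nat ≐ nat.
Delete trivial equation bool ≐ bool.
Bind B := io(nat); no other remaining equation mentions B.
Bind S2 := io(unit); no other remaining equation mentions S2.
Decompose arrow/2: io(T2) ≐ S1,  tup3(arrow(nat,map(bool,io(bool))),io(string),nat) ≐ T2.
Bind S1 := io(T2); no other remaining equation mentions S1.
Bind T2 := tup3(arrow(nat,map(bool,io(bool))),io(string),nat). Substituting into the earlier binding gives S1 := io(tup3(arrow(nat,map(bool,io(bool))),io(string),nat)).
MGU = { T1 ↦ map(bool,io(bool)), A ↦ io(bool), B ↦ io(nat), S2 ↦ io(unit), S1 ↦ io(tup3(arrow(nat,map(bool,io(bool))),io(string),nat)), T2 ↦ tup3(arrow(nat,map(bool,io(bool))),io(string),nat) }, so B ↦ io(nat).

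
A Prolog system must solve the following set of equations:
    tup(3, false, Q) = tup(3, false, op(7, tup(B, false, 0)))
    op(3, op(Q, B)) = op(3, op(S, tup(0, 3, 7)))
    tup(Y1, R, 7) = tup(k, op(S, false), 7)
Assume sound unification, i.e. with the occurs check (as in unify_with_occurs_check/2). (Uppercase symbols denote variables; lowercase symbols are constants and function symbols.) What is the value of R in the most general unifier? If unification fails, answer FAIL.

Decompose tup/3: 3 = 3,  false = false,  Q = op(7, tup(B, false, 0)).
Delete trivial equation 3 = 3.
Delete trivial equation false = false.
Bind Q := op(7, tup(B, false, 0)); substituting into the one remaining equation that mentions Q gives: op(3, op(op(7, tup(B, false, 0)), B)) = op(3, op(S, tup(0, 3, 7))).
Decompose op/2: 3 = 3,  op(op(7, tup(B, false, 0)), B) = op(S, tup(0, 3, 7)).
Delete trivial equation 3 = 3.
Decompose op/2: op(7, tup(B, false, 0)) = S,  B = tup(0, 3, 7).
Bind S := op(7, tup(B, false, 0)); substituting into the one remaining equation that mentions S gives: tup(Y1, R, 7) = tup(k, op(op(7, tup(B, false, 0)), false), 7).
Bind B := tup(0, 3, 7); substituting into the remaining equation gives: tup(Y1, R, 7) = tup(k, op(op(7, tup(tup(0, 3, 7), false, 0)), false), 7). Substituting into the earlier bindings gives Q := op(7, tup(tup(0, 3, 7), false, 0)), S := op(7, tup(tup(0, 3, 7), false, 0)).
Decompose tup/3: Y1 = k,  R = op(op(7, tup(tup(0, 3, 7), false, 0)), false),  7 = 7.
Bind Y1 := k; no other remaining equation mentions Y1.
Bind R := op(op(7, tup(tup(0, 3, 7), false, 0)), false); no other remaining equation mentions R.
Delete trivial equation 7 = 7.
MGU = { Q = op(7, tup(tup(0, 3, 7), false, 0)), S = op(7, tup(tup(0, 3, 7), false, 0)), B = tup(0, 3, 7), Y1 = k, R = op(op(7, tup(tup(0, 3, 7), false, 0)), false) }, so R = op(op(7, tup(tup(0, 3, 7), false, 0)), false).

op(op(7, tup(tup(0, 3, 7), false, 0)), false)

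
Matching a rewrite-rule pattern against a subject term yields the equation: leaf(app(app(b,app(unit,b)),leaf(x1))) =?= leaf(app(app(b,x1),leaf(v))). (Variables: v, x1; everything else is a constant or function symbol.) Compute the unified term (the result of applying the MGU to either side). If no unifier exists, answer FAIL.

Decompose leaf/1: app(app(b,app(unit,b)),leaf(x1)) =?= app(app(b,x1),leaf(v)).
Decompose app/2: app(b,app(unit,b)) =?= app(b,x1),  leaf(x1) =?= leaf(v).
Decompose app/2: b =?= b,  app(unit,b) =?= x1.
Delete trivial equation b =?= b.
Bind x1 := app(unit,b); substituting into the remaining equation gives: leaf(app(unit,b)) =?= leaf(v).
Decompose leaf/1: app(unit,b) =?= v.
Bind v := app(unit,b).
Applying the MGU to either side gives leaf(app(app(b,app(unit,b)),leaf(app(unit,b)))).

leaf(app(app(b,app(unit,b)),leaf(app(unit,b))))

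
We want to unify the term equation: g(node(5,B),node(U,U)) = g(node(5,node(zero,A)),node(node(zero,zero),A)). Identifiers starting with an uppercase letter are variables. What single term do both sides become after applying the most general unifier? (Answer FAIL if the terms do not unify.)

g(node(5,node(zero,node(zero,zero))),node(node(zero,zero),node(zero,zero)))

Decompose g/2: node(5,B) = node(5,node(zero,A)),  node(U,U) = node(node(zero,zero),A).
Decompose node/2: 5 = 5,  B = node(zero,A).
Delete trivial equation 5 = 5.
Bind B := node(zero,A); no other remaining equation mentions B.
Decompose node/2: U = node(zero,zero),  U = A.
Bind U := node(zero,zero); substituting into the remaining equation gives: node(zero,zero) = A.
Bind A := node(zero,zero). Substituting into the earlier binding gives B := node(zero,node(zero,zero)).
Applying the MGU to either side gives g(node(5,node(zero,node(zero,zero))),node(node(zero,zero),node(zero,zero))).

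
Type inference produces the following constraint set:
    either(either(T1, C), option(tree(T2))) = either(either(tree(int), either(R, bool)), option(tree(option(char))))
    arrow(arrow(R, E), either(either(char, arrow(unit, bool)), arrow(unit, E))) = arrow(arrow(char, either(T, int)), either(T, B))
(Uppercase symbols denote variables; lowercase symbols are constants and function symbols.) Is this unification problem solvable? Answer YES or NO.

YES

Decompose either/2: either(T1, C) = either(tree(int), either(R, bool)),  option(tree(T2)) = option(tree(option(char))).
Decompose either/2: T1 = tree(int),  C = either(R, bool).
Bind T1 := tree(int); no other remaining equation mentions T1.
Bind C := either(R, bool); no other remaining equation mentions C.
Decompose option/1: tree(T2) = tree(option(char)).
Decompose tree/1: T2 = option(char).
Bind T2 := option(char); no other remaining equation mentions T2.
Decompose arrow/2: arrow(R, E) = arrow(char, either(T, int)),  either(either(char, arrow(unit, bool)), arrow(unit, E)) = either(T, B).
Decompose arrow/2: R = char,  E = either(T, int).
Bind R := char; no other remaining equation mentions R. Substituting into the earlier binding gives C := either(char, bool).
Bind E := either(T, int); substituting into the remaining equation gives: either(either(char, arrow(unit, bool)), arrow(unit, either(T, int))) = either(T, B).
Decompose either/2: either(char, arrow(unit, bool)) = T,  arrow(unit, either(T, int)) = B.
Bind T := either(char, arrow(unit, bool)); substituting into the remaining equation gives: arrow(unit, either(either(char, arrow(unit, bool)), int)) = B. Substituting into the earlier binding gives E := either(either(char, arrow(unit, bool)), int).
Bind B := arrow(unit, either(either(char, arrow(unit, bool)), int)).
No equations remain and no clash or occurs-check failure arose, so a unifier exists.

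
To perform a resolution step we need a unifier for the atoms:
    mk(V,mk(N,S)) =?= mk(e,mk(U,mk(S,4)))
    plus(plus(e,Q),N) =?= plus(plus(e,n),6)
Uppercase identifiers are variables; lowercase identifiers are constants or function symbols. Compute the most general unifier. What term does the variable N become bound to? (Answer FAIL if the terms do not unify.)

FAIL

Decompose mk/2: V =?= e,  mk(N,S) =?= mk(U,mk(S,4)).
Bind V := e; no other remaining equation mentions V.
Decompose mk/2: N =?= U,  S =?= mk(S,4).
Bind N := U; substituting into the one remaining equation that mentions N gives: plus(plus(e,Q),U) =?= plus(plus(e,n),6).
Occurs check fails: S occurs in mk(S,4); the equation S =?= mk(S,4) has no finite solution.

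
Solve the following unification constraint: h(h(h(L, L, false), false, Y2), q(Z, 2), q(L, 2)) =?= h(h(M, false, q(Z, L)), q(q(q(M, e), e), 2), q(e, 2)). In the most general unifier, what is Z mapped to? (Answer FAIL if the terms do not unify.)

Decompose h/3: h(h(L, L, false), false, Y2) =?= h(M, false, q(Z, L)),  q(Z, 2) =?= q(q(q(M, e), e), 2),  q(L, 2) =?= q(e, 2).
Decompose h/3: h(L, L, false) =?= M,  false =?= false,  Y2 =?= q(Z, L).
Bind M := h(L, L, false); substituting into the one remaining equation that mentions M gives: q(Z, 2) =?= q(q(q(h(L, L, false), e), e), 2).
Delete trivial equation false =?= false.
Bind Y2 := q(Z, L); no other remaining equation mentions Y2.
Decompose q/2: Z =?= q(q(h(L, L, false), e), e),  2 =?= 2.
Bind Z := q(q(h(L, L, false), e), e); no other remaining equation mentions Z. Substituting into the earlier binding gives Y2 := q(q(q(h(L, L, false), e), e), L).
Delete trivial equation 2 =?= 2.
Decompose q/2: L =?= e,  2 =?= 2.
Bind L := e; no other remaining equation mentions L. Substituting into the earlier bindings gives M := h(e, e, false), Y2 := q(q(q(h(e, e, false), e), e), e), Z := q(q(h(e, e, false), e), e).
Delete trivial equation 2 =?= 2.
MGU = { M ↦ h(e, e, false), Y2 ↦ q(q(q(h(e, e, false), e), e), e), Z ↦ q(q(h(e, e, false), e), e), L ↦ e }, so Z ↦ q(q(h(e, e, false), e), e).

q(q(h(e, e, false), e), e)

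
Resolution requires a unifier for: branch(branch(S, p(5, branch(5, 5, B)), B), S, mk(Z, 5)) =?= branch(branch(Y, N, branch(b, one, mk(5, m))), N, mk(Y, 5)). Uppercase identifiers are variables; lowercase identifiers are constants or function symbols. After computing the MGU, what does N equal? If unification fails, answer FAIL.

p(5, branch(5, 5, branch(b, one, mk(5, m))))

Decompose branch/3: branch(S, p(5, branch(5, 5, B)), B) =?= branch(Y, N, branch(b, one, mk(5, m))),  S =?= N,  mk(Z, 5) =?= mk(Y, 5).
Decompose branch/3: S =?= Y,  p(5, branch(5, 5, B)) =?= N,  B =?= branch(b, one, mk(5, m)).
Bind S := Y; substituting into the one remaining equation that mentions S gives: Y =?= N.
Bind N := p(5, branch(5, 5, B)); substituting into the one remaining equation that mentions N gives: Y =?= p(5, branch(5, 5, B)).
Bind B := branch(b, one, mk(5, m)); substituting into the one remaining equation that mentions B gives: Y =?= p(5, branch(5, 5, branch(b, one, mk(5, m)))). Substituting into the earlier binding gives N := p(5, branch(5, 5, branch(b, one, mk(5, m)))).
Bind Y := p(5, branch(5, 5, branch(b, one, mk(5, m)))); substituting into the remaining equation gives: mk(Z, 5) =?= mk(p(5, branch(5, 5, branch(b, one, mk(5, m)))), 5). Substituting into the earlier binding gives S := p(5, branch(5, 5, branch(b, one, mk(5, m)))).
Decompose mk/2: Z =?= p(5, branch(5, 5, branch(b, one, mk(5, m)))),  5 =?= 5.
Bind Z := p(5, branch(5, 5, branch(b, one, mk(5, m)))); no other remaining equation mentions Z.
Delete trivial equation 5 =?= 5.
MGU = { S := p(5, branch(5, 5, branch(b, one, mk(5, m)))), N := p(5, branch(5, 5, branch(b, one, mk(5, m)))), B := branch(b, one, mk(5, m)), Y := p(5, branch(5, 5, branch(b, one, mk(5, m)))), Z := p(5, branch(5, 5, branch(b, one, mk(5, m)))) }, so N := p(5, branch(5, 5, branch(b, one, mk(5, m)))).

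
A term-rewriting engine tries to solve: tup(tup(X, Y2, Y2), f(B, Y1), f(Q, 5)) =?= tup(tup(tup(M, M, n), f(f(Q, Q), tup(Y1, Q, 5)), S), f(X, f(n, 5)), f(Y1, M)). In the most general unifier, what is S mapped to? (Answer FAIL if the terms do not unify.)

Decompose tup/3: tup(X, Y2, Y2) =?= tup(tup(M, M, n), f(f(Q, Q), tup(Y1, Q, 5)), S),  f(B, Y1) =?= f(X, f(n, 5)),  f(Q, 5) =?= f(Y1, M).
Decompose tup/3: X =?= tup(M, M, n),  Y2 =?= f(f(Q, Q), tup(Y1, Q, 5)),  Y2 =?= S.
Bind X := tup(M, M, n); substituting into the one remaining equation that mentions X gives: f(B, Y1) =?= f(tup(M, M, n), f(n, 5)).
Bind Y2 := f(f(Q, Q), tup(Y1, Q, 5)); substituting into the one remaining equation that mentions Y2 gives: f(f(Q, Q), tup(Y1, Q, 5)) =?= S.
Bind S := f(f(Q, Q), tup(Y1, Q, 5)); no other remaining equation mentions S.
Decompose f/2: B =?= tup(M, M, n),  Y1 =?= f(n, 5).
Bind B := tup(M, M, n); no other remaining equation mentions B.
Bind Y1 := f(n, 5); substituting into the remaining equation gives: f(Q, 5) =?= f(f(n, 5), M). Substituting into the earlier bindings gives Y2 := f(f(Q, Q), tup(f(n, 5), Q, 5)), S := f(f(Q, Q), tup(f(n, 5), Q, 5)).
Decompose f/2: Q =?= f(n, 5),  5 =?= M.
Bind Q := f(n, 5); no other remaining equation mentions Q. Substituting into the earlier bindings gives Y2 := f(f(f(n, 5), f(n, 5)), tup(f(n, 5), f(n, 5), 5)), S := f(f(f(n, 5), f(n, 5)), tup(f(n, 5), f(n, 5), 5)).
Bind M := 5. Substituting into the earlier bindings gives X := tup(5, 5, n), B := tup(5, 5, n).
MGU = { X := tup(5, 5, n), Y2 := f(f(f(n, 5), f(n, 5)), tup(f(n, 5), f(n, 5), 5)), S := f(f(f(n, 5), f(n, 5)), tup(f(n, 5), f(n, 5), 5)), B := tup(5, 5, n), Y1 := f(n, 5), Q := f(n, 5), M := 5 }, so S := f(f(f(n, 5), f(n, 5)), tup(f(n, 5), f(n, 5), 5)).

f(f(f(n, 5), f(n, 5)), tup(f(n, 5), f(n, 5), 5))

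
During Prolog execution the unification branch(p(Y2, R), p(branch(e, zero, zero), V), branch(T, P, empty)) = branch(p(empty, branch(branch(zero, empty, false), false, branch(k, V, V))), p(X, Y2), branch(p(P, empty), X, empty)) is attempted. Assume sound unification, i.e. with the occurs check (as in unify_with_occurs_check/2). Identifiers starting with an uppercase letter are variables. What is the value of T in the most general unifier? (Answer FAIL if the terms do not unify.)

p(branch(e, zero, zero), empty)

Decompose branch/3: p(Y2, R) = p(empty, branch(branch(zero, empty, false), false, branch(k, V, V))),  p(branch(e, zero, zero), V) = p(X, Y2),  branch(T, P, empty) = branch(p(P, empty), X, empty).
Decompose p/2: Y2 = empty,  R = branch(branch(zero, empty, false), false, branch(k, V, V)).
Bind Y2 := empty; substituting into the one remaining equation that mentions Y2 gives: p(branch(e, zero, zero), V) = p(X, empty).
Bind R := branch(branch(zero, empty, false), false, branch(k, V, V)); no other remaining equation mentions R.
Decompose p/2: branch(e, zero, zero) = X,  V = empty.
Bind X := branch(e, zero, zero); substituting into the one remaining equation that mentions X gives: branch(T, P, empty) = branch(p(P, empty), branch(e, zero, zero), empty).
Bind V := empty; no other remaining equation mentions V. Substituting into the earlier binding gives R := branch(branch(zero, empty, false), false, branch(k, empty, empty)).
Decompose branch/3: T = p(P, empty),  P = branch(e, zero, zero),  empty = empty.
Bind T := p(P, empty); no other remaining equation mentions T.
Bind P := branch(e, zero, zero); no other remaining equation mentions P. Substituting into the earlier binding gives T := p(branch(e, zero, zero), empty).
Delete trivial equation empty = empty.
MGU = { Y2 = empty, R = branch(branch(zero, empty, false), false, branch(k, empty, empty)), X = branch(e, zero, zero), V = empty, T = p(branch(e, zero, zero), empty), P = branch(e, zero, zero) }, so T = p(branch(e, zero, zero), empty).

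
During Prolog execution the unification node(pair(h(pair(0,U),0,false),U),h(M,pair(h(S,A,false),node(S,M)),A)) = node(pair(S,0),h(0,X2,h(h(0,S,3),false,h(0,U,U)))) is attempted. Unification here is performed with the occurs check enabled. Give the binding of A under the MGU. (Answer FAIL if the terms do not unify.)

Decompose node/2: pair(h(pair(0,U),0,false),U) = pair(S,0),  h(M,pair(h(S,A,false),node(S,M)),A) = h(0,X2,h(h(0,S,3),false,h(0,U,U))).
Decompose pair/2: h(pair(0,U),0,false) = S,  U = 0.
Bind S := h(pair(0,U),0,false); substituting into the one remaining equation that mentions S gives: h(M,pair(h(h(pair(0,U),0,false),A,false),node(h(pair(0,U),0,false),M)),A) = h(0,X2,h(h(0,h(pair(0,U),0,false),3),false,h(0,U,U))).
Bind U := 0; substituting into the remaining equation gives: h(M,pair(h(h(pair(0,0),0,false),A,false),node(h(pair(0,0),0,false),M)),A) = h(0,X2,h(h(0,h(pair(0,0),0,false),3),false,h(0,0,0))). Substituting into the earlier binding gives S := h(pair(0,0),0,false).
Decompose h/3: M = 0,  pair(h(h(pair(0,0),0,false),A,false),node(h(pair(0,0),0,false),M)) = X2,  A = h(h(0,h(pair(0,0),0,false),3),false,h(0,0,0)).
Bind M := 0; substituting into the one remaining equation that mentions M gives: pair(h(h(pair(0,0),0,false),A,false),node(h(pair(0,0),0,false),0)) = X2.
Bind X2 := pair(h(h(pair(0,0),0,false),A,false),node(h(pair(0,0),0,false),0)); no other remaining equation mentions X2.
Bind A := h(h(0,h(pair(0,0),0,false),3),false,h(0,0,0)). Substituting into the earlier binding gives X2 := pair(h(h(pair(0,0),0,false),h(h(0,h(pair(0,0),0,false),3),false,h(0,0,0)),false),node(h(pair(0,0),0,false),0)).
MGU = { S -> h(pair(0,0),0,false), U -> 0, M -> 0, X2 -> pair(h(h(pair(0,0),0,false),h(h(0,h(pair(0,0),0,false),3),false,h(0,0,0)),false),node(h(pair(0,0),0,false),0)), A -> h(h(0,h(pair(0,0),0,false),3),false,h(0,0,0)) }, so A -> h(h(0,h(pair(0,0),0,false),3),false,h(0,0,0)).

h(h(0,h(pair(0,0),0,false),3),false,h(0,0,0))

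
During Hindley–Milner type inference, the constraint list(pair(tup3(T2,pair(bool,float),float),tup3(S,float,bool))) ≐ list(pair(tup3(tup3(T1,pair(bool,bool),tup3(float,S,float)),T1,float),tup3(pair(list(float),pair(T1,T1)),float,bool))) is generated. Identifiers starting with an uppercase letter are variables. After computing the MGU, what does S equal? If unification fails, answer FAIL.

Decompose list/1: pair(tup3(T2,pair(bool,float),float),tup3(S,float,bool)) ≐ pair(tup3(tup3(T1,pair(bool,bool),tup3(float,S,float)),T1,float),tup3(pair(list(float),pair(T1,T1)),float,bool)).
Decompose pair/2: tup3(T2,pair(bool,float),float) ≐ tup3(tup3(T1,pair(bool,bool),tup3(float,S,float)),T1,float),  tup3(S,float,bool) ≐ tup3(pair(list(float),pair(T1,T1)),float,bool).
Decompose tup3/3: T2 ≐ tup3(T1,pair(bool,bool),tup3(float,S,float)),  pair(bool,float) ≐ T1,  float ≐ float.
Bind T2 := tup3(T1,pair(bool,bool),tup3(float,S,float)); no other remaining equation mentions T2.
Bind T1 := pair(bool,float); substituting into the one remaining equation that mentions T1 gives: tup3(S,float,bool) ≐ tup3(pair(list(float),pair(pair(bool,float),pair(bool,float))),float,bool). Substituting into the earlier binding gives T2 := tup3(pair(bool,float),pair(bool,bool),tup3(float,S,float)).
Delete trivial equation float ≐ float.
Decompose tup3/3: S ≐ pair(list(float),pair(pair(bool,float),pair(bool,float))),  float ≐ float,  bool ≐ bool.
Bind S := pair(list(float),pair(pair(bool,float),pair(bool,float))); no other remaining equation mentions S. Substituting into the earlier binding gives T2 := tup3(pair(bool,float),pair(bool,bool),tup3(float,pair(list(float),pair(pair(bool,float),pair(bool,float))),float)).
Delete trivial equation float ≐ float.
Delete trivial equation bool ≐ bool.
MGU = { T2 -> tup3(pair(bool,float),pair(bool,bool),tup3(float,pair(list(float),pair(pair(bool,float),pair(bool,float))),float)), T1 -> pair(bool,float), S -> pair(list(float),pair(pair(bool,float),pair(bool,float))) }, so S -> pair(list(float),pair(pair(bool,float),pair(bool,float))).

pair(list(float),pair(pair(bool,float),pair(bool,float)))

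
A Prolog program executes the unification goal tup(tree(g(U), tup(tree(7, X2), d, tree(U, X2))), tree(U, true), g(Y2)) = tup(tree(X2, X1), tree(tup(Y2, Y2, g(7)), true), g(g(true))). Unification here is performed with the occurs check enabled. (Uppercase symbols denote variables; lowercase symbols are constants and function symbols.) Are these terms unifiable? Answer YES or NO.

YES

Decompose tup/3: tree(g(U), tup(tree(7, X2), d, tree(U, X2))) = tree(X2, X1),  tree(U, true) = tree(tup(Y2, Y2, g(7)), true),  g(Y2) = g(g(true)).
Decompose tree/2: g(U) = X2,  tup(tree(7, X2), d, tree(U, X2)) = X1.
Bind X2 := g(U); substituting into the one remaining equation that mentions X2 gives: tup(tree(7, g(U)), d, tree(U, g(U))) = X1.
Bind X1 := tup(tree(7, g(U)), d, tree(U, g(U))); no other remaining equation mentions X1.
Decompose tree/2: U = tup(Y2, Y2, g(7)),  true = true.
Bind U := tup(Y2, Y2, g(7)); no other remaining equation mentions U. Substituting into the earlier bindings gives X2 := g(tup(Y2, Y2, g(7))), X1 := tup(tree(7, g(tup(Y2, Y2, g(7)))), d, tree(tup(Y2, Y2, g(7)), g(tup(Y2, Y2, g(7))))).
Delete trivial equation true = true.
Decompose g/1: Y2 = g(true).
Bind Y2 := g(true). Substituting into the earlier bindings gives X2 := g(tup(g(true), g(true), g(7))), X1 := tup(tree(7, g(tup(g(true), g(true), g(7)))), d, tree(tup(g(true), g(true), g(7)), g(tup(g(true), g(true), g(7))))), U := tup(g(true), g(true), g(7)).
No equations remain and no clash or occurs-check failure arose, so a unifier exists.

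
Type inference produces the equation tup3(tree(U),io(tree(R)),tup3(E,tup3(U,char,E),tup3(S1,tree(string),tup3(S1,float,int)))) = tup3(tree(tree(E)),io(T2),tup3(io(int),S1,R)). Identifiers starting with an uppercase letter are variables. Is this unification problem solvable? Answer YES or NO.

Decompose tup3/3: tree(U) = tree(tree(E)),  io(tree(R)) = io(T2),  tup3(E,tup3(U,char,E),tup3(S1,tree(string),tup3(S1,float,int))) = tup3(io(int),S1,R).
Decompose tree/1: U = tree(E).
Bind U := tree(E); substituting into the one remaining equation that mentions U gives: tup3(E,tup3(tree(E),char,E),tup3(S1,tree(string),tup3(S1,float,int))) = tup3(io(int),S1,R).
Decompose io/1: tree(R) = T2.
Bind T2 := tree(R); no other remaining equation mentions T2.
Decompose tup3/3: E = io(int),  tup3(tree(E),char,E) = S1,  tup3(S1,tree(string),tup3(S1,float,int)) = R.
Bind E := io(int); substituting into the one remaining equation that mentions E gives: tup3(tree(io(int)),char,io(int)) = S1. Substituting into the earlier binding gives U := tree(io(int)).
Bind S1 := tup3(tree(io(int)),char,io(int)); substituting into the remaining equation gives: tup3(tup3(tree(io(int)),char,io(int)),tree(string),tup3(tup3(tree(io(int)),char,io(int)),float,int)) = R.
Bind R := tup3(tup3(tree(io(int)),char,io(int)),tree(string),tup3(tup3(tree(io(int)),char,io(int)),float,int)). Substituting into the earlier binding gives T2 := tree(tup3(tup3(tree(io(int)),char,io(int)),tree(string),tup3(tup3(tree(io(int)),char,io(int)),float,int))).
No equations remain and no clash or occurs-check failure arose, so a unifier exists.

YES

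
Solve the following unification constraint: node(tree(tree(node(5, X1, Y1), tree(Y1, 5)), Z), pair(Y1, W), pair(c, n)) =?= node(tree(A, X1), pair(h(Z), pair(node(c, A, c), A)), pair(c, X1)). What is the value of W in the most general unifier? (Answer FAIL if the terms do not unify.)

pair(node(c, tree(node(5, n, h(n)), tree(h(n), 5)), c), tree(node(5, n, h(n)), tree(h(n), 5)))

Decompose node/3: tree(tree(node(5, X1, Y1), tree(Y1, 5)), Z) =?= tree(A, X1),  pair(Y1, W) =?= pair(h(Z), pair(node(c, A, c), A)),  pair(c, n) =?= pair(c, X1).
Decompose tree/2: tree(node(5, X1, Y1), tree(Y1, 5)) =?= A,  Z =?= X1.
Bind A := tree(node(5, X1, Y1), tree(Y1, 5)); substituting into the one remaining equation that mentions A gives: pair(Y1, W) =?= pair(h(Z), pair(node(c, tree(node(5, X1, Y1), tree(Y1, 5)), c), tree(node(5, X1, Y1), tree(Y1, 5)))).
Bind Z := X1; substituting into the one remaining equation that mentions Z gives: pair(Y1, W) =?= pair(h(X1), pair(node(c, tree(node(5, X1, Y1), tree(Y1, 5)), c), tree(node(5, X1, Y1), tree(Y1, 5)))).
Decompose pair/2: Y1 =?= h(X1),  W =?= pair(node(c, tree(node(5, X1, Y1), tree(Y1, 5)), c), tree(node(5, X1, Y1), tree(Y1, 5))).
Bind Y1 := h(X1); substituting into the one remaining equation that mentions Y1 gives: W =?= pair(node(c, tree(node(5, X1, h(X1)), tree(h(X1), 5)), c), tree(node(5, X1, h(X1)), tree(h(X1), 5))). Substituting into the earlier binding gives A := tree(node(5, X1, h(X1)), tree(h(X1), 5)).
Bind W := pair(node(c, tree(node(5, X1, h(X1)), tree(h(X1), 5)), c), tree(node(5, X1, h(X1)), tree(h(X1), 5))); no other remaining equation mentions W.
Decompose pair/2: c =?= c,  n =?= X1.
Delete trivial equation c =?= c.
Bind X1 := n. Substituting into the earlier bindings gives A := tree(node(5, n, h(n)), tree(h(n), 5)), Z := n, Y1 := h(n), W := pair(node(c, tree(node(5, n, h(n)), tree(h(n), 5)), c), tree(node(5, n, h(n)), tree(h(n), 5))).
MGU = { A := tree(node(5, n, h(n)), tree(h(n), 5)), Z := n, Y1 := h(n), W := pair(node(c, tree(node(5, n, h(n)), tree(h(n), 5)), c), tree(node(5, n, h(n)), tree(h(n), 5))), X1 := n }, so W := pair(node(c, tree(node(5, n, h(n)), tree(h(n), 5)), c), tree(node(5, n, h(n)), tree(h(n), 5))).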